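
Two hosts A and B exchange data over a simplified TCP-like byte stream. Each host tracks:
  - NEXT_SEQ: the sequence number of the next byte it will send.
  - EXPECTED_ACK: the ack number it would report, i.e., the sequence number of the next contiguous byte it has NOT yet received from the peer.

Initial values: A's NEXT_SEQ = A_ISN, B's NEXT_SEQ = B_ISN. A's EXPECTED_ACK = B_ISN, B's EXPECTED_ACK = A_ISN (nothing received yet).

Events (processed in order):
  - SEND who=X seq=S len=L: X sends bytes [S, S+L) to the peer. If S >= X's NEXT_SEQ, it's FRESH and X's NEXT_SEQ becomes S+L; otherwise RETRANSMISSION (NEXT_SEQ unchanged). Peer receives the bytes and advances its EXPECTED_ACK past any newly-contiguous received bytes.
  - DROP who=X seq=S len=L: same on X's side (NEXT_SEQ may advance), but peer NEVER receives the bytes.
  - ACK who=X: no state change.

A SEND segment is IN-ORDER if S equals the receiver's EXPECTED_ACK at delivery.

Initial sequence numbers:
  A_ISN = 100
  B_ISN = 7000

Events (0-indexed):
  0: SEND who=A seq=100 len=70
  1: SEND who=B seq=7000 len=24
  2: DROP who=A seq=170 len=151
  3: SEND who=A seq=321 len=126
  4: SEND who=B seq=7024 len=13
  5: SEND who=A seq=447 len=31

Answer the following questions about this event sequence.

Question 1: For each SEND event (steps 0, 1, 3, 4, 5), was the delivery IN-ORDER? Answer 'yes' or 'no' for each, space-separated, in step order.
Answer: yes yes no yes no

Derivation:
Step 0: SEND seq=100 -> in-order
Step 1: SEND seq=7000 -> in-order
Step 3: SEND seq=321 -> out-of-order
Step 4: SEND seq=7024 -> in-order
Step 5: SEND seq=447 -> out-of-order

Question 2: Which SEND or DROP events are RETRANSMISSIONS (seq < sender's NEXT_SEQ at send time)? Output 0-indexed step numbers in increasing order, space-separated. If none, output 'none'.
Answer: none

Derivation:
Step 0: SEND seq=100 -> fresh
Step 1: SEND seq=7000 -> fresh
Step 2: DROP seq=170 -> fresh
Step 3: SEND seq=321 -> fresh
Step 4: SEND seq=7024 -> fresh
Step 5: SEND seq=447 -> fresh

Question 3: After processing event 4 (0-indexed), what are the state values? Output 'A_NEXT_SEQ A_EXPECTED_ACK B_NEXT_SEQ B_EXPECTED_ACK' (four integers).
After event 0: A_seq=170 A_ack=7000 B_seq=7000 B_ack=170
After event 1: A_seq=170 A_ack=7024 B_seq=7024 B_ack=170
After event 2: A_seq=321 A_ack=7024 B_seq=7024 B_ack=170
After event 3: A_seq=447 A_ack=7024 B_seq=7024 B_ack=170
After event 4: A_seq=447 A_ack=7037 B_seq=7037 B_ack=170

447 7037 7037 170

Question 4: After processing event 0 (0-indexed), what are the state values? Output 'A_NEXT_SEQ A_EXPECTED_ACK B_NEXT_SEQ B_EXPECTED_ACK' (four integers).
After event 0: A_seq=170 A_ack=7000 B_seq=7000 B_ack=170

170 7000 7000 170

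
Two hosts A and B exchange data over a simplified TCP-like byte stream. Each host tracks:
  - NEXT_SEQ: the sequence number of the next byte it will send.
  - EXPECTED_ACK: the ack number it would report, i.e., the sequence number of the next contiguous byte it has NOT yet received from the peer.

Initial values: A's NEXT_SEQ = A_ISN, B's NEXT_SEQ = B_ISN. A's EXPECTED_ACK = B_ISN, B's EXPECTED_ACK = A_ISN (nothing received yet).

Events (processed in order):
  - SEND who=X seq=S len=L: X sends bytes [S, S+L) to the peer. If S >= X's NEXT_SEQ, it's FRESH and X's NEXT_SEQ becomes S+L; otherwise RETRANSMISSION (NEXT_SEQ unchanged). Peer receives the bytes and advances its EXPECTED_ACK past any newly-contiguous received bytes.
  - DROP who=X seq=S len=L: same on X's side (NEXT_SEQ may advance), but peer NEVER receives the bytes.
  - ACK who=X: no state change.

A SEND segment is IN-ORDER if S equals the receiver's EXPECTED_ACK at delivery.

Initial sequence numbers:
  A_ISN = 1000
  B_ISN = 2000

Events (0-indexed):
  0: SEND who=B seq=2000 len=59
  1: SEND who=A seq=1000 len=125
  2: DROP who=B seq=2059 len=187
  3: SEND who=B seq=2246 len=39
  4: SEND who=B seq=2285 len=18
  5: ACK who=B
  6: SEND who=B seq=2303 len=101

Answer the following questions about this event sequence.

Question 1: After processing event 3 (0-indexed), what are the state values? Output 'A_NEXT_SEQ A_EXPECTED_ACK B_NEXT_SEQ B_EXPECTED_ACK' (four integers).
After event 0: A_seq=1000 A_ack=2059 B_seq=2059 B_ack=1000
After event 1: A_seq=1125 A_ack=2059 B_seq=2059 B_ack=1125
After event 2: A_seq=1125 A_ack=2059 B_seq=2246 B_ack=1125
After event 3: A_seq=1125 A_ack=2059 B_seq=2285 B_ack=1125

1125 2059 2285 1125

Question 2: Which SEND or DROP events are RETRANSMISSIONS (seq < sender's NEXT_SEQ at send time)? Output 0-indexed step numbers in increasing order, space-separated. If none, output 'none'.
Answer: none

Derivation:
Step 0: SEND seq=2000 -> fresh
Step 1: SEND seq=1000 -> fresh
Step 2: DROP seq=2059 -> fresh
Step 3: SEND seq=2246 -> fresh
Step 4: SEND seq=2285 -> fresh
Step 6: SEND seq=2303 -> fresh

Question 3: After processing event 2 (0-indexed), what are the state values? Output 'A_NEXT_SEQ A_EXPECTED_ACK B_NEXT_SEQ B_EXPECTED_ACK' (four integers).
After event 0: A_seq=1000 A_ack=2059 B_seq=2059 B_ack=1000
After event 1: A_seq=1125 A_ack=2059 B_seq=2059 B_ack=1125
After event 2: A_seq=1125 A_ack=2059 B_seq=2246 B_ack=1125

1125 2059 2246 1125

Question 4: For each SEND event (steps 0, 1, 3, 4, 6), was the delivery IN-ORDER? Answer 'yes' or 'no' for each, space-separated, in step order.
Answer: yes yes no no no

Derivation:
Step 0: SEND seq=2000 -> in-order
Step 1: SEND seq=1000 -> in-order
Step 3: SEND seq=2246 -> out-of-order
Step 4: SEND seq=2285 -> out-of-order
Step 6: SEND seq=2303 -> out-of-order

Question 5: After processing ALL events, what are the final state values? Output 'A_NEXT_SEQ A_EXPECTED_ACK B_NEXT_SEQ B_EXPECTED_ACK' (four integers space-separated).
Answer: 1125 2059 2404 1125

Derivation:
After event 0: A_seq=1000 A_ack=2059 B_seq=2059 B_ack=1000
After event 1: A_seq=1125 A_ack=2059 B_seq=2059 B_ack=1125
After event 2: A_seq=1125 A_ack=2059 B_seq=2246 B_ack=1125
After event 3: A_seq=1125 A_ack=2059 B_seq=2285 B_ack=1125
After event 4: A_seq=1125 A_ack=2059 B_seq=2303 B_ack=1125
After event 5: A_seq=1125 A_ack=2059 B_seq=2303 B_ack=1125
After event 6: A_seq=1125 A_ack=2059 B_seq=2404 B_ack=1125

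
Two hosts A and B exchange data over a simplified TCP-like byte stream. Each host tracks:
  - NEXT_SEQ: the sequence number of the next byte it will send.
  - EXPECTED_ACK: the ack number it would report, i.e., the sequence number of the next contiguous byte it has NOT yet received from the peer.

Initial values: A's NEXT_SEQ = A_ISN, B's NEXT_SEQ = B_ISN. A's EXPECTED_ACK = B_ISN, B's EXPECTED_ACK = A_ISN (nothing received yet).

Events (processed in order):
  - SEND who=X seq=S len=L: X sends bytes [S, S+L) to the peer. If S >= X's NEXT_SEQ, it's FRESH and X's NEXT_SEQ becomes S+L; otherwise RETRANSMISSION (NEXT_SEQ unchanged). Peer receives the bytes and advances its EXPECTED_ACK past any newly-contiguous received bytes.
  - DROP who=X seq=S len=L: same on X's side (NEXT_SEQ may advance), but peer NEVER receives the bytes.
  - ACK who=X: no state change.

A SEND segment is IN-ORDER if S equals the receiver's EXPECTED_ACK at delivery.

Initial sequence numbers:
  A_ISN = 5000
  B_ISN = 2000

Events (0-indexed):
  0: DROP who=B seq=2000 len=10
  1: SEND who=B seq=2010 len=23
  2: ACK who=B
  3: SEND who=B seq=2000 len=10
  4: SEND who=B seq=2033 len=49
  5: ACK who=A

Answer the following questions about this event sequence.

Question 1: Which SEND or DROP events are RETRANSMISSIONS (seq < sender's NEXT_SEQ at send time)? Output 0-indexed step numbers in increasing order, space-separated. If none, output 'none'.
Answer: 3

Derivation:
Step 0: DROP seq=2000 -> fresh
Step 1: SEND seq=2010 -> fresh
Step 3: SEND seq=2000 -> retransmit
Step 4: SEND seq=2033 -> fresh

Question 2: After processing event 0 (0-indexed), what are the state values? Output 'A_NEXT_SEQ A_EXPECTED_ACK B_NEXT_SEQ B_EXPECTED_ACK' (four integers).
After event 0: A_seq=5000 A_ack=2000 B_seq=2010 B_ack=5000

5000 2000 2010 5000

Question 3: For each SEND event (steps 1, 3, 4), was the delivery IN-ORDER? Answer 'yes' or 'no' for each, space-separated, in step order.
Answer: no yes yes

Derivation:
Step 1: SEND seq=2010 -> out-of-order
Step 3: SEND seq=2000 -> in-order
Step 4: SEND seq=2033 -> in-order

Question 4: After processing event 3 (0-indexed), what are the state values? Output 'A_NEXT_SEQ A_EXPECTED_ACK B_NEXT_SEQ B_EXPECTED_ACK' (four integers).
After event 0: A_seq=5000 A_ack=2000 B_seq=2010 B_ack=5000
After event 1: A_seq=5000 A_ack=2000 B_seq=2033 B_ack=5000
After event 2: A_seq=5000 A_ack=2000 B_seq=2033 B_ack=5000
After event 3: A_seq=5000 A_ack=2033 B_seq=2033 B_ack=5000

5000 2033 2033 5000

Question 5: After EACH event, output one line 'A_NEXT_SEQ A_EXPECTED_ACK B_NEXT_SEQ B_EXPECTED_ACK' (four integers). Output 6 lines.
5000 2000 2010 5000
5000 2000 2033 5000
5000 2000 2033 5000
5000 2033 2033 5000
5000 2082 2082 5000
5000 2082 2082 5000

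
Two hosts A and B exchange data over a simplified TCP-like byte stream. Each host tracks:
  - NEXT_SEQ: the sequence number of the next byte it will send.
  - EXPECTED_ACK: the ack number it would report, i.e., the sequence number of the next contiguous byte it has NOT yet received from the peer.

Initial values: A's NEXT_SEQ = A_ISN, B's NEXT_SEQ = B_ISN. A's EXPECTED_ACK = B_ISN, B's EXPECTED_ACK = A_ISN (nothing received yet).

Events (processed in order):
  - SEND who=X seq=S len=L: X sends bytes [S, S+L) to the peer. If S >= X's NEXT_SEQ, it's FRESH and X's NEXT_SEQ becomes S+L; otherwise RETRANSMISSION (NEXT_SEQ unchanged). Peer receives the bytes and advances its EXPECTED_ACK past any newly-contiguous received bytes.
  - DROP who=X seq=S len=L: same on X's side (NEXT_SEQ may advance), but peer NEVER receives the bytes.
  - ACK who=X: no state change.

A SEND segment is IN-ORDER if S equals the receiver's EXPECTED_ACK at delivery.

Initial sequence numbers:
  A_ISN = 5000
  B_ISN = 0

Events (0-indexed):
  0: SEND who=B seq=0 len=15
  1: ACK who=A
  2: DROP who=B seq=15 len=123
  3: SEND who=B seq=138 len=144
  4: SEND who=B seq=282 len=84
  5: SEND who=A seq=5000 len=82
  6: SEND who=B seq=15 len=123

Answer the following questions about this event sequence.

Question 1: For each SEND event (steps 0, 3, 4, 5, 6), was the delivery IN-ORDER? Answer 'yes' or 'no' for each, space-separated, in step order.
Answer: yes no no yes yes

Derivation:
Step 0: SEND seq=0 -> in-order
Step 3: SEND seq=138 -> out-of-order
Step 4: SEND seq=282 -> out-of-order
Step 5: SEND seq=5000 -> in-order
Step 6: SEND seq=15 -> in-order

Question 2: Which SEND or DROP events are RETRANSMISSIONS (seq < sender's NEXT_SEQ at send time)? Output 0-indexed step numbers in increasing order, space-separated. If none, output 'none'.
Step 0: SEND seq=0 -> fresh
Step 2: DROP seq=15 -> fresh
Step 3: SEND seq=138 -> fresh
Step 4: SEND seq=282 -> fresh
Step 5: SEND seq=5000 -> fresh
Step 6: SEND seq=15 -> retransmit

Answer: 6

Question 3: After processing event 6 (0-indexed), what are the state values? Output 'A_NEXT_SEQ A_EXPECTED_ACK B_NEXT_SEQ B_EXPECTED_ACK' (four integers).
After event 0: A_seq=5000 A_ack=15 B_seq=15 B_ack=5000
After event 1: A_seq=5000 A_ack=15 B_seq=15 B_ack=5000
After event 2: A_seq=5000 A_ack=15 B_seq=138 B_ack=5000
After event 3: A_seq=5000 A_ack=15 B_seq=282 B_ack=5000
After event 4: A_seq=5000 A_ack=15 B_seq=366 B_ack=5000
After event 5: A_seq=5082 A_ack=15 B_seq=366 B_ack=5082
After event 6: A_seq=5082 A_ack=366 B_seq=366 B_ack=5082

5082 366 366 5082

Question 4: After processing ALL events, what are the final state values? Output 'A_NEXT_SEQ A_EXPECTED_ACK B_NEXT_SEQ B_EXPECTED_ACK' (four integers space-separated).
Answer: 5082 366 366 5082

Derivation:
After event 0: A_seq=5000 A_ack=15 B_seq=15 B_ack=5000
After event 1: A_seq=5000 A_ack=15 B_seq=15 B_ack=5000
After event 2: A_seq=5000 A_ack=15 B_seq=138 B_ack=5000
After event 3: A_seq=5000 A_ack=15 B_seq=282 B_ack=5000
After event 4: A_seq=5000 A_ack=15 B_seq=366 B_ack=5000
After event 5: A_seq=5082 A_ack=15 B_seq=366 B_ack=5082
After event 6: A_seq=5082 A_ack=366 B_seq=366 B_ack=5082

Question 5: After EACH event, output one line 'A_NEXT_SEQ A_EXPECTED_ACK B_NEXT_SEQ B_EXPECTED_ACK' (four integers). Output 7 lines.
5000 15 15 5000
5000 15 15 5000
5000 15 138 5000
5000 15 282 5000
5000 15 366 5000
5082 15 366 5082
5082 366 366 5082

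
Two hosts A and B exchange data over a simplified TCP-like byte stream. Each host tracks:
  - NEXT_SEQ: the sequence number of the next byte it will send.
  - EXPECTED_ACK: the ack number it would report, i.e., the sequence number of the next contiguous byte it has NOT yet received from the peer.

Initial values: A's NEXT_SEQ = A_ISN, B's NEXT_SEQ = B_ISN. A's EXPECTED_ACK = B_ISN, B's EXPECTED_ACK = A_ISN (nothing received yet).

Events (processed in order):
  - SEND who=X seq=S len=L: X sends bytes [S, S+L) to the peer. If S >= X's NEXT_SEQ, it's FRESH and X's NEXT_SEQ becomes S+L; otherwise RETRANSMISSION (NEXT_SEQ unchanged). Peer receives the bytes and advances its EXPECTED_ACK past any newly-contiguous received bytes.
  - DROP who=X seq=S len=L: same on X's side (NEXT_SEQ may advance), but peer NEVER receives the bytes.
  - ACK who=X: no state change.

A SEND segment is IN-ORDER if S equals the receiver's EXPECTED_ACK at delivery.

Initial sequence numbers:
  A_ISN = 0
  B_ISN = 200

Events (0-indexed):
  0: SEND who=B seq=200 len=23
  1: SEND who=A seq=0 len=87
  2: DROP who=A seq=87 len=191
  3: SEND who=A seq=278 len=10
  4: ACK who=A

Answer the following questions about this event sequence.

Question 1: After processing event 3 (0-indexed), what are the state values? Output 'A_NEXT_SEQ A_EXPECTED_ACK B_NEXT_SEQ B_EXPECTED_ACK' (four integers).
After event 0: A_seq=0 A_ack=223 B_seq=223 B_ack=0
After event 1: A_seq=87 A_ack=223 B_seq=223 B_ack=87
After event 2: A_seq=278 A_ack=223 B_seq=223 B_ack=87
After event 3: A_seq=288 A_ack=223 B_seq=223 B_ack=87

288 223 223 87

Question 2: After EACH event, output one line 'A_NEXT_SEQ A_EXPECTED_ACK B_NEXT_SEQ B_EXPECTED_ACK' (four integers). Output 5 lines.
0 223 223 0
87 223 223 87
278 223 223 87
288 223 223 87
288 223 223 87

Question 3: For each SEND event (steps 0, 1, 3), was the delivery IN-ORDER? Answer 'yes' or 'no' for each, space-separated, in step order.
Step 0: SEND seq=200 -> in-order
Step 1: SEND seq=0 -> in-order
Step 3: SEND seq=278 -> out-of-order

Answer: yes yes no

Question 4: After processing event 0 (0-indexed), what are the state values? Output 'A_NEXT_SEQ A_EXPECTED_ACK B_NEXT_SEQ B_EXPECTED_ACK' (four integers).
After event 0: A_seq=0 A_ack=223 B_seq=223 B_ack=0

0 223 223 0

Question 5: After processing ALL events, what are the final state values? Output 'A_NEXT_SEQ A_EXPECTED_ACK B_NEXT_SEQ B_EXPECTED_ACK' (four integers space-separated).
Answer: 288 223 223 87

Derivation:
After event 0: A_seq=0 A_ack=223 B_seq=223 B_ack=0
After event 1: A_seq=87 A_ack=223 B_seq=223 B_ack=87
After event 2: A_seq=278 A_ack=223 B_seq=223 B_ack=87
After event 3: A_seq=288 A_ack=223 B_seq=223 B_ack=87
After event 4: A_seq=288 A_ack=223 B_seq=223 B_ack=87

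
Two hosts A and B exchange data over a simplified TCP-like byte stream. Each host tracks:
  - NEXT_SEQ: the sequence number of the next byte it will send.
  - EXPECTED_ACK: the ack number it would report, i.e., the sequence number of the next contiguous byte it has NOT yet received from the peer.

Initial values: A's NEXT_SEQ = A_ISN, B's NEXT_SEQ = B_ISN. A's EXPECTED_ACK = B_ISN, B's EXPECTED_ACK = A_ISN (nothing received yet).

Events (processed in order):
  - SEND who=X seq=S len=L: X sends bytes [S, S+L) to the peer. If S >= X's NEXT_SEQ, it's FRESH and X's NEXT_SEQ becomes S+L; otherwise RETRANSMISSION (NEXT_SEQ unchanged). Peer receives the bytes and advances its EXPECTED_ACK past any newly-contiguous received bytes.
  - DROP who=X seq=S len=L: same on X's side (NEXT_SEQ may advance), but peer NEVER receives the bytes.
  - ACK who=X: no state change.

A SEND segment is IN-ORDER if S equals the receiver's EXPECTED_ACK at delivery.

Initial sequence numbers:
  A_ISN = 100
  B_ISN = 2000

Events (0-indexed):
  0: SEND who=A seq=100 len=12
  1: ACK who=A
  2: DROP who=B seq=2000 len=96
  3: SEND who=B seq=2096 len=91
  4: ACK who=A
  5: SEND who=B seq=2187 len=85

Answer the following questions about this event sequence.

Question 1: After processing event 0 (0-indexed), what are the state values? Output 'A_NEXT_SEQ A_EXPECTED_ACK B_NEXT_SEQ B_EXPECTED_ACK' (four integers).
After event 0: A_seq=112 A_ack=2000 B_seq=2000 B_ack=112

112 2000 2000 112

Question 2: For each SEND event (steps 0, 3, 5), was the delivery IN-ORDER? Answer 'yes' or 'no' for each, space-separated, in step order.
Step 0: SEND seq=100 -> in-order
Step 3: SEND seq=2096 -> out-of-order
Step 5: SEND seq=2187 -> out-of-order

Answer: yes no no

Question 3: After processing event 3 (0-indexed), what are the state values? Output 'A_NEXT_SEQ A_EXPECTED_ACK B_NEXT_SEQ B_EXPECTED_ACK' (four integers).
After event 0: A_seq=112 A_ack=2000 B_seq=2000 B_ack=112
After event 1: A_seq=112 A_ack=2000 B_seq=2000 B_ack=112
After event 2: A_seq=112 A_ack=2000 B_seq=2096 B_ack=112
After event 3: A_seq=112 A_ack=2000 B_seq=2187 B_ack=112

112 2000 2187 112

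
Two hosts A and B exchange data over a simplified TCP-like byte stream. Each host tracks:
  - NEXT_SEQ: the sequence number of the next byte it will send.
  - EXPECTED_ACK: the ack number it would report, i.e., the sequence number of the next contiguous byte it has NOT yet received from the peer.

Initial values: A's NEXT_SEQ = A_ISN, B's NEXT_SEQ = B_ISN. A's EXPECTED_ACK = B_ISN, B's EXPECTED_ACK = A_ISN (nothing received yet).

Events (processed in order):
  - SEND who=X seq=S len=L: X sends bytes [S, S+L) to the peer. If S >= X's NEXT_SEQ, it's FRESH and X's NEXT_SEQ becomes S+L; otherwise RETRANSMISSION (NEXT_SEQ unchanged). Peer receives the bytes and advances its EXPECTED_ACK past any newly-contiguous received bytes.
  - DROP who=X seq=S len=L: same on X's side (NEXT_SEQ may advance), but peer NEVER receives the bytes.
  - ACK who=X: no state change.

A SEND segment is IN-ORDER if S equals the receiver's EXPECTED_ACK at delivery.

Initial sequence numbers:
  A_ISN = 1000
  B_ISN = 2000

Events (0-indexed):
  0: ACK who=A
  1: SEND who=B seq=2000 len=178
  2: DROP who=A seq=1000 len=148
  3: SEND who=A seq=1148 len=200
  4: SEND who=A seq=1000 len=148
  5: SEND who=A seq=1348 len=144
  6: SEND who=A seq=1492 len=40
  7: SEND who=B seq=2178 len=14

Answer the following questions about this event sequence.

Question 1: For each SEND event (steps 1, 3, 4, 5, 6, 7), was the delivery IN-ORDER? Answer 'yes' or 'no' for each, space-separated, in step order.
Step 1: SEND seq=2000 -> in-order
Step 3: SEND seq=1148 -> out-of-order
Step 4: SEND seq=1000 -> in-order
Step 5: SEND seq=1348 -> in-order
Step 6: SEND seq=1492 -> in-order
Step 7: SEND seq=2178 -> in-order

Answer: yes no yes yes yes yes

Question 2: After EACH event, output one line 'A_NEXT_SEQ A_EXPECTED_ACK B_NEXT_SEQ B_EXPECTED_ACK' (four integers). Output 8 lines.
1000 2000 2000 1000
1000 2178 2178 1000
1148 2178 2178 1000
1348 2178 2178 1000
1348 2178 2178 1348
1492 2178 2178 1492
1532 2178 2178 1532
1532 2192 2192 1532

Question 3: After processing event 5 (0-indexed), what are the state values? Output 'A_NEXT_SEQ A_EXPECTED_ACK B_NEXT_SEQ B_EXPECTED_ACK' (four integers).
After event 0: A_seq=1000 A_ack=2000 B_seq=2000 B_ack=1000
After event 1: A_seq=1000 A_ack=2178 B_seq=2178 B_ack=1000
After event 2: A_seq=1148 A_ack=2178 B_seq=2178 B_ack=1000
After event 3: A_seq=1348 A_ack=2178 B_seq=2178 B_ack=1000
After event 4: A_seq=1348 A_ack=2178 B_seq=2178 B_ack=1348
After event 5: A_seq=1492 A_ack=2178 B_seq=2178 B_ack=1492

1492 2178 2178 1492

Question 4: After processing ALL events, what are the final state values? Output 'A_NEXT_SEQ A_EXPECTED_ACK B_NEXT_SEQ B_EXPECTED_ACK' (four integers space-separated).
Answer: 1532 2192 2192 1532

Derivation:
After event 0: A_seq=1000 A_ack=2000 B_seq=2000 B_ack=1000
After event 1: A_seq=1000 A_ack=2178 B_seq=2178 B_ack=1000
After event 2: A_seq=1148 A_ack=2178 B_seq=2178 B_ack=1000
After event 3: A_seq=1348 A_ack=2178 B_seq=2178 B_ack=1000
After event 4: A_seq=1348 A_ack=2178 B_seq=2178 B_ack=1348
After event 5: A_seq=1492 A_ack=2178 B_seq=2178 B_ack=1492
After event 6: A_seq=1532 A_ack=2178 B_seq=2178 B_ack=1532
After event 7: A_seq=1532 A_ack=2192 B_seq=2192 B_ack=1532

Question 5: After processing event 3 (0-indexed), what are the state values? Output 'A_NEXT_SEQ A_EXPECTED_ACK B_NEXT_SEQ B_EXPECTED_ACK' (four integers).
After event 0: A_seq=1000 A_ack=2000 B_seq=2000 B_ack=1000
After event 1: A_seq=1000 A_ack=2178 B_seq=2178 B_ack=1000
After event 2: A_seq=1148 A_ack=2178 B_seq=2178 B_ack=1000
After event 3: A_seq=1348 A_ack=2178 B_seq=2178 B_ack=1000

1348 2178 2178 1000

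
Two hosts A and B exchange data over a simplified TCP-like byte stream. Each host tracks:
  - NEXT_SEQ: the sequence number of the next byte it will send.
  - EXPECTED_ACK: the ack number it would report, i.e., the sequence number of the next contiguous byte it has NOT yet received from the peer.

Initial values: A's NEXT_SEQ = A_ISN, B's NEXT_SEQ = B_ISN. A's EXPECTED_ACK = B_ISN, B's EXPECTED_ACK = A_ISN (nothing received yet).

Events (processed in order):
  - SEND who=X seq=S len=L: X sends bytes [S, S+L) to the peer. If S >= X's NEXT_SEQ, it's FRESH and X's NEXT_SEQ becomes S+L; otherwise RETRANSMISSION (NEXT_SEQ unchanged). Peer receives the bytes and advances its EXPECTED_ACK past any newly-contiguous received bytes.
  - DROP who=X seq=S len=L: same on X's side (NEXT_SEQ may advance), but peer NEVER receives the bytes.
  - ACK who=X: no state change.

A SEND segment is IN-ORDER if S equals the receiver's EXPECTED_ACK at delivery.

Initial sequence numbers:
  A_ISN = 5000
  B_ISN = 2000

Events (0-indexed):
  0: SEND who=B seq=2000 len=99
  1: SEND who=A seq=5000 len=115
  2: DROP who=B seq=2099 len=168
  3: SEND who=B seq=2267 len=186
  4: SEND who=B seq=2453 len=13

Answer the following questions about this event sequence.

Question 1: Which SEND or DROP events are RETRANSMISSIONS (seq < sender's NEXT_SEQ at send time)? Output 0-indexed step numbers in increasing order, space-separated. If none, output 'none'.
Step 0: SEND seq=2000 -> fresh
Step 1: SEND seq=5000 -> fresh
Step 2: DROP seq=2099 -> fresh
Step 3: SEND seq=2267 -> fresh
Step 4: SEND seq=2453 -> fresh

Answer: none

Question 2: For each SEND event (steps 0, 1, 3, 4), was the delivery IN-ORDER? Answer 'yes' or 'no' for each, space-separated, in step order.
Answer: yes yes no no

Derivation:
Step 0: SEND seq=2000 -> in-order
Step 1: SEND seq=5000 -> in-order
Step 3: SEND seq=2267 -> out-of-order
Step 4: SEND seq=2453 -> out-of-order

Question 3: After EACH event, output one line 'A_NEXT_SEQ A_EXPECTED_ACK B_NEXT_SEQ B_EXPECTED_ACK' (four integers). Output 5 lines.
5000 2099 2099 5000
5115 2099 2099 5115
5115 2099 2267 5115
5115 2099 2453 5115
5115 2099 2466 5115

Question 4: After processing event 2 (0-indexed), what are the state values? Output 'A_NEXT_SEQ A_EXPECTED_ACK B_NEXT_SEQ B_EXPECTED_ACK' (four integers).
After event 0: A_seq=5000 A_ack=2099 B_seq=2099 B_ack=5000
After event 1: A_seq=5115 A_ack=2099 B_seq=2099 B_ack=5115
After event 2: A_seq=5115 A_ack=2099 B_seq=2267 B_ack=5115

5115 2099 2267 5115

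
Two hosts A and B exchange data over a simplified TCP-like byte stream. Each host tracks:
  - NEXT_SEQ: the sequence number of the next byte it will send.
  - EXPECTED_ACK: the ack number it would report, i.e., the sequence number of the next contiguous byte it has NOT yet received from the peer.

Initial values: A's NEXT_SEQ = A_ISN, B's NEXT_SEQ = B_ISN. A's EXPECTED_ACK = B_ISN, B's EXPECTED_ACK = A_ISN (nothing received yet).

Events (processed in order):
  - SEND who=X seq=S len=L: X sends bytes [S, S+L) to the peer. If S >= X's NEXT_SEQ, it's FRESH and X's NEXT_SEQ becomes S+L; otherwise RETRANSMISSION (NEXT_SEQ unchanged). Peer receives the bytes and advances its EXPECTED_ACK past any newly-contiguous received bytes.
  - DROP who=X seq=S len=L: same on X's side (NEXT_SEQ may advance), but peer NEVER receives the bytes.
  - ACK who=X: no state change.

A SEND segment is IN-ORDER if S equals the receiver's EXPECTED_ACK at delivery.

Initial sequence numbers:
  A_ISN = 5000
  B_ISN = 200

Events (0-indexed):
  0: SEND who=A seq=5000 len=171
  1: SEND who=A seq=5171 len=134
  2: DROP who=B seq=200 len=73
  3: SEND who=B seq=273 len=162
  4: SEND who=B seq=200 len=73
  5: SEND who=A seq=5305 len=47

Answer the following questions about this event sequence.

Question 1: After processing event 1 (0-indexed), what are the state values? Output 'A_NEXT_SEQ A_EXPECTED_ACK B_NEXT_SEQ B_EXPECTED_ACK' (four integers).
After event 0: A_seq=5171 A_ack=200 B_seq=200 B_ack=5171
After event 1: A_seq=5305 A_ack=200 B_seq=200 B_ack=5305

5305 200 200 5305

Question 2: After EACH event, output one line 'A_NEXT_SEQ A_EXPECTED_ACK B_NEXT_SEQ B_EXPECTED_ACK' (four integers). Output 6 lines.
5171 200 200 5171
5305 200 200 5305
5305 200 273 5305
5305 200 435 5305
5305 435 435 5305
5352 435 435 5352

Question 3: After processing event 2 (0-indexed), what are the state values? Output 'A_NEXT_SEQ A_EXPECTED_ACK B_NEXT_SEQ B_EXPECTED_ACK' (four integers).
After event 0: A_seq=5171 A_ack=200 B_seq=200 B_ack=5171
After event 1: A_seq=5305 A_ack=200 B_seq=200 B_ack=5305
After event 2: A_seq=5305 A_ack=200 B_seq=273 B_ack=5305

5305 200 273 5305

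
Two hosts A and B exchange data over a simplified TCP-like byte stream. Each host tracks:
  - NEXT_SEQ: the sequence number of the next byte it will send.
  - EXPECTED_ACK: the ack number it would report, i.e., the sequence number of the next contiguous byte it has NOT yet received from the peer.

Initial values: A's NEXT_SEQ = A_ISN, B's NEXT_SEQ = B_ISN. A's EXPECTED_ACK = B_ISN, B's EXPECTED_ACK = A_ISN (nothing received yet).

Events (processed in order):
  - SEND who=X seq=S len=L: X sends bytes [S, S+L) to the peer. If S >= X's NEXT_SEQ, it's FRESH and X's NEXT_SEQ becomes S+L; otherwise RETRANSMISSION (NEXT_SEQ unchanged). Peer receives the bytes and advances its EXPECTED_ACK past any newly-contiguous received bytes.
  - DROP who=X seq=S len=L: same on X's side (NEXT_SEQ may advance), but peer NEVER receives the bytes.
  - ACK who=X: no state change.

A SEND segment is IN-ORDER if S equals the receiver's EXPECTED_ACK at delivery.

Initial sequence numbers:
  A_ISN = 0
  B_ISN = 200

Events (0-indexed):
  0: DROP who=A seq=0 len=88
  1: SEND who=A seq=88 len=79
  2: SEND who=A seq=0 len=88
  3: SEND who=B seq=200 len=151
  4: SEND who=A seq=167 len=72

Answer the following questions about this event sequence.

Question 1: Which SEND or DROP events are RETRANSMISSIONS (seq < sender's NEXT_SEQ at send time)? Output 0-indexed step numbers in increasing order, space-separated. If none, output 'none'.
Step 0: DROP seq=0 -> fresh
Step 1: SEND seq=88 -> fresh
Step 2: SEND seq=0 -> retransmit
Step 3: SEND seq=200 -> fresh
Step 4: SEND seq=167 -> fresh

Answer: 2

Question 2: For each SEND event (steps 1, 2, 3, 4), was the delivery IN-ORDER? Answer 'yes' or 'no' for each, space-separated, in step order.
Answer: no yes yes yes

Derivation:
Step 1: SEND seq=88 -> out-of-order
Step 2: SEND seq=0 -> in-order
Step 3: SEND seq=200 -> in-order
Step 4: SEND seq=167 -> in-order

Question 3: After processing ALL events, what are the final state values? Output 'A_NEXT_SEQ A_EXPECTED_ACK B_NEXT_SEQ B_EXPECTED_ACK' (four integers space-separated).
After event 0: A_seq=88 A_ack=200 B_seq=200 B_ack=0
After event 1: A_seq=167 A_ack=200 B_seq=200 B_ack=0
After event 2: A_seq=167 A_ack=200 B_seq=200 B_ack=167
After event 3: A_seq=167 A_ack=351 B_seq=351 B_ack=167
After event 4: A_seq=239 A_ack=351 B_seq=351 B_ack=239

Answer: 239 351 351 239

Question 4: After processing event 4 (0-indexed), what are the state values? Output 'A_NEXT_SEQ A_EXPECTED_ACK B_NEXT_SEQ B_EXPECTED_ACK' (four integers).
After event 0: A_seq=88 A_ack=200 B_seq=200 B_ack=0
After event 1: A_seq=167 A_ack=200 B_seq=200 B_ack=0
After event 2: A_seq=167 A_ack=200 B_seq=200 B_ack=167
After event 3: A_seq=167 A_ack=351 B_seq=351 B_ack=167
After event 4: A_seq=239 A_ack=351 B_seq=351 B_ack=239

239 351 351 239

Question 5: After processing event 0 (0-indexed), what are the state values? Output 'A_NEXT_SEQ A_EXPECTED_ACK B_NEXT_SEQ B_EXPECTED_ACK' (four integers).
After event 0: A_seq=88 A_ack=200 B_seq=200 B_ack=0

88 200 200 0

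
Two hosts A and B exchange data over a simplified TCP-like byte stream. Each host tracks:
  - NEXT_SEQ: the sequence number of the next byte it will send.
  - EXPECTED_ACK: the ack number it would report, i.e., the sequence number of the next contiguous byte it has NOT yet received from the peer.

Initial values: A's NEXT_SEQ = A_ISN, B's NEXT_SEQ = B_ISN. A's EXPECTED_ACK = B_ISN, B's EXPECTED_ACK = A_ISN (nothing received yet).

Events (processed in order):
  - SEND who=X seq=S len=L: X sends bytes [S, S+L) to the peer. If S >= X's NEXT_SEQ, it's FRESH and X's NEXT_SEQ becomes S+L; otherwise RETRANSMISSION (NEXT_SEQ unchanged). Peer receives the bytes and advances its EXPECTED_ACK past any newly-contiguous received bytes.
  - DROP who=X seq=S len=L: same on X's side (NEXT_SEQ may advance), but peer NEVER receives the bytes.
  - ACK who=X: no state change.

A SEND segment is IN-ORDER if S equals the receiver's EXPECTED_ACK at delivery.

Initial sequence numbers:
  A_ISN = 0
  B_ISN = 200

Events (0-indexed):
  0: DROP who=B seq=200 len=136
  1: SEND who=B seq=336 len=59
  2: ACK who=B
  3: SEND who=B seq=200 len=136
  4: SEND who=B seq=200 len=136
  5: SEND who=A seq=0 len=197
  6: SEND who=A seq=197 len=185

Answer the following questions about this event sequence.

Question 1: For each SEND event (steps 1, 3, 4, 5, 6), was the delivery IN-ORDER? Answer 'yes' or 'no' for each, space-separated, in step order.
Answer: no yes no yes yes

Derivation:
Step 1: SEND seq=336 -> out-of-order
Step 3: SEND seq=200 -> in-order
Step 4: SEND seq=200 -> out-of-order
Step 5: SEND seq=0 -> in-order
Step 6: SEND seq=197 -> in-order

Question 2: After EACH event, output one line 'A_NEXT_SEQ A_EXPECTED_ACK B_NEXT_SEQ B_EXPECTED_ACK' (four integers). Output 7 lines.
0 200 336 0
0 200 395 0
0 200 395 0
0 395 395 0
0 395 395 0
197 395 395 197
382 395 395 382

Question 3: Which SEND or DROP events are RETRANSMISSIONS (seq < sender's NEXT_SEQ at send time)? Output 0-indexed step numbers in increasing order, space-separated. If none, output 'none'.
Step 0: DROP seq=200 -> fresh
Step 1: SEND seq=336 -> fresh
Step 3: SEND seq=200 -> retransmit
Step 4: SEND seq=200 -> retransmit
Step 5: SEND seq=0 -> fresh
Step 6: SEND seq=197 -> fresh

Answer: 3 4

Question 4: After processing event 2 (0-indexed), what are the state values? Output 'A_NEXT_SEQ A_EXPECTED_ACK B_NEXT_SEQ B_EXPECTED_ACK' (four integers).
After event 0: A_seq=0 A_ack=200 B_seq=336 B_ack=0
After event 1: A_seq=0 A_ack=200 B_seq=395 B_ack=0
After event 2: A_seq=0 A_ack=200 B_seq=395 B_ack=0

0 200 395 0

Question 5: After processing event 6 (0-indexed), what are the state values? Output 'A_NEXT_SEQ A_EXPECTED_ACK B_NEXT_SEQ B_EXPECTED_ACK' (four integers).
After event 0: A_seq=0 A_ack=200 B_seq=336 B_ack=0
After event 1: A_seq=0 A_ack=200 B_seq=395 B_ack=0
After event 2: A_seq=0 A_ack=200 B_seq=395 B_ack=0
After event 3: A_seq=0 A_ack=395 B_seq=395 B_ack=0
After event 4: A_seq=0 A_ack=395 B_seq=395 B_ack=0
After event 5: A_seq=197 A_ack=395 B_seq=395 B_ack=197
After event 6: A_seq=382 A_ack=395 B_seq=395 B_ack=382

382 395 395 382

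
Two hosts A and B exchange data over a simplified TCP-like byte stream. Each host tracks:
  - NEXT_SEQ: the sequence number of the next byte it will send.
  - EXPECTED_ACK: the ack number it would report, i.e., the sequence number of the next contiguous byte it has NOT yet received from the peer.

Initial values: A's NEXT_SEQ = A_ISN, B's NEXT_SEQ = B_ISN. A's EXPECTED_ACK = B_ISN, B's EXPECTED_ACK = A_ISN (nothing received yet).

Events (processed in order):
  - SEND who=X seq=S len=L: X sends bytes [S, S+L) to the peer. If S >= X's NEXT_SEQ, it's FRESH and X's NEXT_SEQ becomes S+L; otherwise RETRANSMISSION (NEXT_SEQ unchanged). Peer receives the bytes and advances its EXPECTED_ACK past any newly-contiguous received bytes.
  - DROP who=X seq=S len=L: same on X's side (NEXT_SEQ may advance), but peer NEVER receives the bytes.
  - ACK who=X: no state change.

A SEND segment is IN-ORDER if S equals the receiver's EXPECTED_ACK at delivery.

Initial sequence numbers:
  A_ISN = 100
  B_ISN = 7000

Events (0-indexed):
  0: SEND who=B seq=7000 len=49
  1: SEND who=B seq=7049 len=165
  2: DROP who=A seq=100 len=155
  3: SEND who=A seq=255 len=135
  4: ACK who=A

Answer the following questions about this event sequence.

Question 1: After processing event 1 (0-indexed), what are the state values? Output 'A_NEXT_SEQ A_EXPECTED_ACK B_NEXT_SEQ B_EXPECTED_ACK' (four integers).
After event 0: A_seq=100 A_ack=7049 B_seq=7049 B_ack=100
After event 1: A_seq=100 A_ack=7214 B_seq=7214 B_ack=100

100 7214 7214 100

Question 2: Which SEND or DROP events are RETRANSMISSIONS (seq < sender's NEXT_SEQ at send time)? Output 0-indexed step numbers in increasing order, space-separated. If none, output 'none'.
Answer: none

Derivation:
Step 0: SEND seq=7000 -> fresh
Step 1: SEND seq=7049 -> fresh
Step 2: DROP seq=100 -> fresh
Step 3: SEND seq=255 -> fresh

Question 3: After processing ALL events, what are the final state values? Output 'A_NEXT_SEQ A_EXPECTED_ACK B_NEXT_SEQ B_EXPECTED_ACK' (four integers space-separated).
After event 0: A_seq=100 A_ack=7049 B_seq=7049 B_ack=100
After event 1: A_seq=100 A_ack=7214 B_seq=7214 B_ack=100
After event 2: A_seq=255 A_ack=7214 B_seq=7214 B_ack=100
After event 3: A_seq=390 A_ack=7214 B_seq=7214 B_ack=100
After event 4: A_seq=390 A_ack=7214 B_seq=7214 B_ack=100

Answer: 390 7214 7214 100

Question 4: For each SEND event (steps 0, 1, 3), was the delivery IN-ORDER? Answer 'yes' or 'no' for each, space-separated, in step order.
Answer: yes yes no

Derivation:
Step 0: SEND seq=7000 -> in-order
Step 1: SEND seq=7049 -> in-order
Step 3: SEND seq=255 -> out-of-order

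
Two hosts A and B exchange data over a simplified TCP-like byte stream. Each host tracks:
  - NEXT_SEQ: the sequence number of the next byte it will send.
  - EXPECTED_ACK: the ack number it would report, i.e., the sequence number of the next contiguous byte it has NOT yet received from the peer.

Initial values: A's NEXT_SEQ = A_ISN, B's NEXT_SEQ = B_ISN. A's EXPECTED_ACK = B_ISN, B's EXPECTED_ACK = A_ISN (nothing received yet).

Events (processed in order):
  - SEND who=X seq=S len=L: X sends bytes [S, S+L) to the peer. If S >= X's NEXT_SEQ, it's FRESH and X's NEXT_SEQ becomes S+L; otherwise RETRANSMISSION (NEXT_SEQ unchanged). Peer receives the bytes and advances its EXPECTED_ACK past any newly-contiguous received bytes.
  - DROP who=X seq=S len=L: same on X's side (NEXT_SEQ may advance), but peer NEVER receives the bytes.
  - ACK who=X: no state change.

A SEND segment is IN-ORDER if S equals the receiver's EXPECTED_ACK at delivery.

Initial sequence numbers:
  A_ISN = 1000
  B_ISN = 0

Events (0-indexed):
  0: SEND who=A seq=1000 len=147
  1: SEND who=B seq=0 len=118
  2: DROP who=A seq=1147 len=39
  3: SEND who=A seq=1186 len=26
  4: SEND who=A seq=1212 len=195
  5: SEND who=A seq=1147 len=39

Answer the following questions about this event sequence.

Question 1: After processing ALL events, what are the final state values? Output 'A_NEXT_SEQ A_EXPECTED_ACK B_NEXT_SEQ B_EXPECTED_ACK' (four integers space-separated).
Answer: 1407 118 118 1407

Derivation:
After event 0: A_seq=1147 A_ack=0 B_seq=0 B_ack=1147
After event 1: A_seq=1147 A_ack=118 B_seq=118 B_ack=1147
After event 2: A_seq=1186 A_ack=118 B_seq=118 B_ack=1147
After event 3: A_seq=1212 A_ack=118 B_seq=118 B_ack=1147
After event 4: A_seq=1407 A_ack=118 B_seq=118 B_ack=1147
After event 5: A_seq=1407 A_ack=118 B_seq=118 B_ack=1407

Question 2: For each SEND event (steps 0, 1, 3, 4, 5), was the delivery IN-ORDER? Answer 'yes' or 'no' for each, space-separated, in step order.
Answer: yes yes no no yes

Derivation:
Step 0: SEND seq=1000 -> in-order
Step 1: SEND seq=0 -> in-order
Step 3: SEND seq=1186 -> out-of-order
Step 4: SEND seq=1212 -> out-of-order
Step 5: SEND seq=1147 -> in-order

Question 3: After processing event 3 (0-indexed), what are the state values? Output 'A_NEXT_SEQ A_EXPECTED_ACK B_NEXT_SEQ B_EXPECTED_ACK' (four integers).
After event 0: A_seq=1147 A_ack=0 B_seq=0 B_ack=1147
After event 1: A_seq=1147 A_ack=118 B_seq=118 B_ack=1147
After event 2: A_seq=1186 A_ack=118 B_seq=118 B_ack=1147
After event 3: A_seq=1212 A_ack=118 B_seq=118 B_ack=1147

1212 118 118 1147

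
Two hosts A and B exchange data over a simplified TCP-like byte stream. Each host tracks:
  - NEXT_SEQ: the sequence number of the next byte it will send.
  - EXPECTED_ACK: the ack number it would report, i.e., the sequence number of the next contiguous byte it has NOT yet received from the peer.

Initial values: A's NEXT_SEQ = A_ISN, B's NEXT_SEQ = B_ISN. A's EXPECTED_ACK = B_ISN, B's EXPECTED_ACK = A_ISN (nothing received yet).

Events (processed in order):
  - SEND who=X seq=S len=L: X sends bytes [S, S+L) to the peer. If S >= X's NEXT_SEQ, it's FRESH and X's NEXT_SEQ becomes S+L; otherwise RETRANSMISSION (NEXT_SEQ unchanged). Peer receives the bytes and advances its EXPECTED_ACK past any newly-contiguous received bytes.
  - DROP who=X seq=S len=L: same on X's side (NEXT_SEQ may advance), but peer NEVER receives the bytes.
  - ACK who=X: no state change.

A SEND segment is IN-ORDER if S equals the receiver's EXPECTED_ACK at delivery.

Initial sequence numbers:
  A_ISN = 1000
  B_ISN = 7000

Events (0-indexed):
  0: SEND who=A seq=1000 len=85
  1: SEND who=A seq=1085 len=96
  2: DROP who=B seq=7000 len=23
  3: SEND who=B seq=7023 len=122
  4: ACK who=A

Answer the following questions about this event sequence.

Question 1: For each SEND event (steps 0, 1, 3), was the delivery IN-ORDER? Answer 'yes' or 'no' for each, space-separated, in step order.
Answer: yes yes no

Derivation:
Step 0: SEND seq=1000 -> in-order
Step 1: SEND seq=1085 -> in-order
Step 3: SEND seq=7023 -> out-of-order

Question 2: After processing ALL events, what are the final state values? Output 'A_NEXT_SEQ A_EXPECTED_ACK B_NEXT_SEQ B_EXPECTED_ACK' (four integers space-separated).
After event 0: A_seq=1085 A_ack=7000 B_seq=7000 B_ack=1085
After event 1: A_seq=1181 A_ack=7000 B_seq=7000 B_ack=1181
After event 2: A_seq=1181 A_ack=7000 B_seq=7023 B_ack=1181
After event 3: A_seq=1181 A_ack=7000 B_seq=7145 B_ack=1181
After event 4: A_seq=1181 A_ack=7000 B_seq=7145 B_ack=1181

Answer: 1181 7000 7145 1181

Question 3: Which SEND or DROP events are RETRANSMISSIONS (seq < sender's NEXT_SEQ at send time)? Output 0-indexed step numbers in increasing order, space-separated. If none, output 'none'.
Answer: none

Derivation:
Step 0: SEND seq=1000 -> fresh
Step 1: SEND seq=1085 -> fresh
Step 2: DROP seq=7000 -> fresh
Step 3: SEND seq=7023 -> fresh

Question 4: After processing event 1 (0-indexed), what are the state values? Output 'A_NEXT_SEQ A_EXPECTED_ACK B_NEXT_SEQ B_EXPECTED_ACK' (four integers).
After event 0: A_seq=1085 A_ack=7000 B_seq=7000 B_ack=1085
After event 1: A_seq=1181 A_ack=7000 B_seq=7000 B_ack=1181

1181 7000 7000 1181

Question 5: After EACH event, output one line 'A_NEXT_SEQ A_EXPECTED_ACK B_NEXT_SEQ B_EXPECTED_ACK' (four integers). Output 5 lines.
1085 7000 7000 1085
1181 7000 7000 1181
1181 7000 7023 1181
1181 7000 7145 1181
1181 7000 7145 1181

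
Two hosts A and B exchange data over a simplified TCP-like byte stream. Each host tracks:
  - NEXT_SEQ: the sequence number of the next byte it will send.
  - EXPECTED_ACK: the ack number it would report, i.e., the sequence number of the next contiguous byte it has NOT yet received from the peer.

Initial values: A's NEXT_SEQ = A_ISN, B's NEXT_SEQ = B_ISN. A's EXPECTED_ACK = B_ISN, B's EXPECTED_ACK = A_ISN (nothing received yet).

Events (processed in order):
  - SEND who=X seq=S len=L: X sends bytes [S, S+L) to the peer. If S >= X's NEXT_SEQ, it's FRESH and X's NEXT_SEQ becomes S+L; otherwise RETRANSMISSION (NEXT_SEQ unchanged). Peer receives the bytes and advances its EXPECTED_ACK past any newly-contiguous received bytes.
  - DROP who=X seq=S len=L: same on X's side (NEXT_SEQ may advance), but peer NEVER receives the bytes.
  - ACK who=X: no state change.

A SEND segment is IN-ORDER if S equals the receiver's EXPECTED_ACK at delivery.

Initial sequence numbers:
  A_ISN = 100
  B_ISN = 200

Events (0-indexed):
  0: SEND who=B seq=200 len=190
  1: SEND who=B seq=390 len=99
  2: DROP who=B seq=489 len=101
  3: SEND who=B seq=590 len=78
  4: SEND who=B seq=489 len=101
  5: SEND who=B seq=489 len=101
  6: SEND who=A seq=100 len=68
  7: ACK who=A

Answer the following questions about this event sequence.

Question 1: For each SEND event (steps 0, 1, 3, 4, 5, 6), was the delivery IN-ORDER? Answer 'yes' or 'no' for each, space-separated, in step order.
Answer: yes yes no yes no yes

Derivation:
Step 0: SEND seq=200 -> in-order
Step 1: SEND seq=390 -> in-order
Step 3: SEND seq=590 -> out-of-order
Step 4: SEND seq=489 -> in-order
Step 5: SEND seq=489 -> out-of-order
Step 6: SEND seq=100 -> in-order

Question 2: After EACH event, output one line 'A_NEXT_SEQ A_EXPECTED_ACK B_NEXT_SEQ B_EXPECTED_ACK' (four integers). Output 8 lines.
100 390 390 100
100 489 489 100
100 489 590 100
100 489 668 100
100 668 668 100
100 668 668 100
168 668 668 168
168 668 668 168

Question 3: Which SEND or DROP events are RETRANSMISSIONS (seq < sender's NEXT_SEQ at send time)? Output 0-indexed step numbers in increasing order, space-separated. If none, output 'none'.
Step 0: SEND seq=200 -> fresh
Step 1: SEND seq=390 -> fresh
Step 2: DROP seq=489 -> fresh
Step 3: SEND seq=590 -> fresh
Step 4: SEND seq=489 -> retransmit
Step 5: SEND seq=489 -> retransmit
Step 6: SEND seq=100 -> fresh

Answer: 4 5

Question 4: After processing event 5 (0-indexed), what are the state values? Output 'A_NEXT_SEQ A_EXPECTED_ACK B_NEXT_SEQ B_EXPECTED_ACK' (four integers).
After event 0: A_seq=100 A_ack=390 B_seq=390 B_ack=100
After event 1: A_seq=100 A_ack=489 B_seq=489 B_ack=100
After event 2: A_seq=100 A_ack=489 B_seq=590 B_ack=100
After event 3: A_seq=100 A_ack=489 B_seq=668 B_ack=100
After event 4: A_seq=100 A_ack=668 B_seq=668 B_ack=100
After event 5: A_seq=100 A_ack=668 B_seq=668 B_ack=100

100 668 668 100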